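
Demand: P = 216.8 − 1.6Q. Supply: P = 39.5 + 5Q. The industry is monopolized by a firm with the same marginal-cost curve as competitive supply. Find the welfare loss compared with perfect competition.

Competitive equilibrium: 216.8 − 1.6Q = 39.5 + 5Q → Q* = 26.8636, P* = 173.8182.
Marginal revenue: MR = 216.8 − 3.2Q. Set MR = MC: 216.8 − 3.2Q = 39.5 + 5Q → Q_m = 21.622.
Price P_m = 216.8 − 1.6·21.622 = 182.2048; MC(Q_m) = 39.5 + 5·21.622 = 147.61.
Competitive Q* = 26.8636, so ΔQ = 5.2416; wedge = 182.2048 − 147.61 = 34.5948.
Welfare loss = ½ × 5.2416 × 34.5948 = 90.67.

90.67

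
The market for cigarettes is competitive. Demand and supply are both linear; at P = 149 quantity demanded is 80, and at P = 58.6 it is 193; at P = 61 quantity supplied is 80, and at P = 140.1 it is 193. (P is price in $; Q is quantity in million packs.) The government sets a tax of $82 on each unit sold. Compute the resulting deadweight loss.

$2241.33 million

Demand slope = (58.6 − 149)/(193 − 80) = −0.8, so P = 213 − 0.8Q.
Supply slope = (140.1 − 61)/(193 − 80) = 0.7, so P = 5 + 0.7Q.
Competitive equilibrium: 213 − 0.8Q = 5 + 0.7Q → Q* = 138.6667, P* = 102.0667.
With the tax, the buyer price exceeds the seller price by 82: (213 − 0.8Q) − (5 + 0.7Q) = 82 → Q' = 84.
ΔQ = 138.6667 − 84 = 54.6667; the wedge equals the tax, 82.
Welfare loss = ½ × 54.6667 × 82 = $2241.33 million.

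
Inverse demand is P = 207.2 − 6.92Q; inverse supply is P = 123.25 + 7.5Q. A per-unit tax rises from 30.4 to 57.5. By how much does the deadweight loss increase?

Competitive equilibrium: 207.2 − 6.92Q = 123.25 + 7.5Q → Q* = 5.8218, P* = 166.9133.
For a per-unit tax t: ΔQ = t/14.42, so DWL = ½·t·(t/14.42) = t²/28.84.
At t = 30.4: DWL = 32.044. At t = 57.5: DWL = 114.641.
Increase = 114.641 − 32.044 = 82.60.

82.60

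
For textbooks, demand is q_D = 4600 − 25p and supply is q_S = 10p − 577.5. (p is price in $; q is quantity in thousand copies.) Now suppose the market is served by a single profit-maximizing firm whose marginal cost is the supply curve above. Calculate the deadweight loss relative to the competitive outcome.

$2811.12 thousand

In inverse form: demand p = 184 − 0.04q, supply p = 57.75 + 0.1q.
Competitive equilibrium: 184 − 0.04q = 57.75 + 0.1q → q* = 901.7857, p* = 147.9286.
Marginal revenue: MR = 184 − 0.08q. Set MR = MC: 184 − 0.08q = 57.75 + 0.1q → q_m = 701.3889.
Price p_m = 184 − 0.04·701.3889 = 155.9444; MC(q_m) = 57.75 + 0.1·701.3889 = 127.8889.
Competitive q* = 901.7857, so Δq = 200.3968; wedge = 155.9444 − 127.8889 = 28.0555.
Welfare loss = ½ × 200.3968 × 28.0555 = $2811.12 thousand.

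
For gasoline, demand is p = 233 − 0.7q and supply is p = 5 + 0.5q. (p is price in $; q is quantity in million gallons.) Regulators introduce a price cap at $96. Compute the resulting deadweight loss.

Competitive equilibrium: 233 − 0.7q = 5 + 0.5q → q* = 190, p* = 100.
At the ceiling p = 96, quantity supplied = (96 − 5)/0.5 = 182.
Willingness to pay at q' = 182: 233 − 0.7·182 = 105.6.
Δq = 190 − 182 = 8; wedge = 105.6 − 96 = 9.6.
Welfare loss = ½ × 8 × 9.6 = $38.40 million.

$38.40 million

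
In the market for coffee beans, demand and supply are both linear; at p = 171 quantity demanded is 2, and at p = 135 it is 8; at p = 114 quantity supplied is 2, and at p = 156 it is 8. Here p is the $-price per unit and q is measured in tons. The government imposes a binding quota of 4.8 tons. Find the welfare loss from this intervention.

Demand slope = (135 − 171)/(8 − 2) = −6, so p = 183 − 6q.
Supply slope = (156 − 114)/(8 − 2) = 7, so p = 100 + 7q.
Competitive equilibrium: 183 − 6q = 100 + 7q → q* = 6.3846, p* = 144.6923.
At q = 4.8: demand price = 183 − 6·4.8 = 154.2; supply price = 100 + 7·4.8 = 133.6.
Δq = 6.3846 − 4.8 = 1.5846; wedge = 154.2 − 133.6 = 20.6.
Deadweight loss = ½ × 1.5846 × 20.6 = $16.32.

$16.32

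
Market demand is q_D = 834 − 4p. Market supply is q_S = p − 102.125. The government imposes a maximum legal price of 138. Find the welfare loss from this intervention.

In inverse form: demand p = 208.5 − 0.25q, supply p = 102.125 + q.
Competitive equilibrium: 208.5 − 0.25q = 102.125 + q → q* = 85.1, p* = 187.225.
At the ceiling p = 138, quantity supplied = (138 − 102.125)/1 = 35.875.
Willingness to pay at q' = 35.875: 208.5 − 0.25·35.875 = 199.5313.
Δq = 85.1 − 35.875 = 49.225; wedge = 199.5313 − 138 = 61.5313.
The triangle = ½ × 49.225 × 61.5313 = 1514.44.

1514.44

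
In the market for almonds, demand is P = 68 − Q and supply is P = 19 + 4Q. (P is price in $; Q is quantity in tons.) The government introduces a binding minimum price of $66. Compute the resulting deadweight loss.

$152.10

Competitive equilibrium: 68 − Q = 19 + 4Q → Q* = 9.8, P* = 58.2.
At the floor P = 66, quantity demanded = (68 − 66)/1 = 2.
Sellers' marginal cost at Q' = 2: 19 + 4·2 = 27.
ΔQ = 9.8 − 2 = 7.8; wedge = 66 − 27 = 39.
Deadweight loss = ½ × 7.8 × 39 = $152.10.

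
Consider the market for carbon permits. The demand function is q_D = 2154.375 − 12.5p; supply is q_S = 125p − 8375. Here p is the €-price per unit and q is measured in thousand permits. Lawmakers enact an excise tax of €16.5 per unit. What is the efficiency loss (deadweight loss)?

In inverse form: demand p = 172.35 − 0.08q, supply p = 67 + 0.008q.
Competitive equilibrium: 172.35 − 0.08q = 67 + 0.008q → q* = 1197.1591, p* = 76.5773.
With the tax, the buyer price exceeds the seller price by 16.5: (172.35 − 0.08q) − (67 + 0.008q) = 16.5 → q' = 1009.6591.
Δq = 1197.1591 − 1009.6591 = 187.5; the wedge equals the tax, 16.5.
Welfare loss = ½ × 187.5 × 16.5 = €1546.875 thousand.

€1546.875 thousand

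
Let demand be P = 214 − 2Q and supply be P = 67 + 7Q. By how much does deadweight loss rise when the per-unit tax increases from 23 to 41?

Competitive equilibrium: 214 − 2Q = 67 + 7Q → Q* = 16.3333, P* = 181.3333.
For a per-unit tax t: ΔQ = t/9, so DWL = ½·t·(t/9) = t²/18.
At t = 23: DWL = 29.389. At t = 41: DWL = 93.389.
Increase = 93.389 − 29.389 = 64.

64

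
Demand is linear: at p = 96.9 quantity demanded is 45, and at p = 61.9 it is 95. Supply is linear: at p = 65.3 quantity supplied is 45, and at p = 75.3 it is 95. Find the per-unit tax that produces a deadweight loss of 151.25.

Demand slope = (61.9 − 96.9)/(95 − 45) = −0.7, so p = 128.4 − 0.7q.
Supply slope = (75.3 − 65.3)/(95 − 45) = 0.2, so p = 56.3 + 0.2q.
Competitive equilibrium: 128.4 − 0.7q = 56.3 + 0.2q → q* = 80.1111, p* = 72.3222.
A tax t gives Δq = t/0.9 and wedge t, so DWL = t²/1.8.
t²/1.8 = 151.25 → t² = 272.25 → t = 16.5.

16.5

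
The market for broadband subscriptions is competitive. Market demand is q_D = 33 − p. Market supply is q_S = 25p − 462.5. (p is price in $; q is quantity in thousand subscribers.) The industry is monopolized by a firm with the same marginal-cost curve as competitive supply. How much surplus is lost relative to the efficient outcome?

In inverse form: demand p = 33 − q, supply p = 18.5 + 0.04q.
Competitive equilibrium: 33 − q = 18.5 + 0.04q → q* = 13.9423, p* = 19.0577.
Marginal revenue: MR = 33 − 2q. Set MR = MC: 33 − 2q = 18.5 + 0.04q → q_m = 7.1078.
Price p_m = 33 − 1·7.1078 = 25.8922; MC(q_m) = 18.5 + 0.04·7.1078 = 18.7843.
Competitive q* = 13.9423, so Δq = 6.8345; wedge = 25.8922 − 18.7843 = 7.1079.
The triangle = ½ × 6.8345 × 7.1079 = $24.29 thousand.

$24.29 thousand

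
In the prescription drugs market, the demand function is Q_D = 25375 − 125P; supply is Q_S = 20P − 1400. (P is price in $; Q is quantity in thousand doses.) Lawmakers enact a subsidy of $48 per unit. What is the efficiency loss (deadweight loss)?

$19862.07 thousand

In inverse form: demand P = 203 − 0.008Q, supply P = 70 + 0.05Q.
Competitive equilibrium: 203 − 0.008Q = 70 + 0.05Q → Q* = 2293.1034, P* = 184.6552.
The subsidy lowers effective supply by 48: P = 22 + 0.05Q.
New quantity: 203 − 0.008Q = 22 + 0.05Q → Q' = 3120.6897.
Overproduction ΔQ = 3120.6897 − 2293.1034 = 827.5863; wedge = subsidy = 48.
The triangle = ½ × 827.5863 × 48 = $19862.07 thousand.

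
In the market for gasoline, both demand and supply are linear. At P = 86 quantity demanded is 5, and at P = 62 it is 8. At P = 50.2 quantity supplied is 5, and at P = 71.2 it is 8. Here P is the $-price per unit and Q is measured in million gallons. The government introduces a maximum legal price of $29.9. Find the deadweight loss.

$209.62 million

Demand slope = (62 − 86)/(8 − 5) = −8, so P = 126 − 8Q.
Supply slope = (71.2 − 50.2)/(8 − 5) = 7, so P = 15.2 + 7Q.
Competitive equilibrium: 126 − 8Q = 15.2 + 7Q → Q* = 7.3867, P* = 66.9067.
At the ceiling P = 29.9, quantity supplied = (29.9 − 15.2)/7 = 2.1.
Willingness to pay at Q' = 2.1: 126 − 8·2.1 = 109.2.
ΔQ = 7.3867 − 2.1 = 5.2867; wedge = 109.2 − 29.9 = 79.3.
Welfare loss = ½ × 5.2867 × 79.3 = $209.62 million.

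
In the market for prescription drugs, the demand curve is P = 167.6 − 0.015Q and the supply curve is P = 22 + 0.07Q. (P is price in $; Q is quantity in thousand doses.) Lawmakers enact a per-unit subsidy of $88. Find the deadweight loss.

$45552.94 thousand

Competitive equilibrium: 167.6 − 0.015Q = 22 + 0.07Q → Q* = 1712.9412, P* = 141.9059.
The subsidy lowers effective supply by 88: P = 0.07Q − 66.
New quantity: 167.6 − 0.015Q = 0.07Q − 66 → Q' = 2748.2353.
Overproduction ΔQ = 2748.2353 − 1712.9412 = 1035.2941; wedge = subsidy = 88.
DWL = ½ × 1035.2941 × 88 = $45552.94 thousand.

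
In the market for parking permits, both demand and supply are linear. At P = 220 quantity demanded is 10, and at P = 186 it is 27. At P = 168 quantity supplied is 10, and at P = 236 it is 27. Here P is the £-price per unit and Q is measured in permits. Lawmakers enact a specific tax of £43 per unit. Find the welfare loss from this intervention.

Demand slope = (186 − 220)/(27 − 10) = −2, so P = 240 − 2Q.
Supply slope = (236 − 168)/(27 − 10) = 4, so P = 128 + 4Q.
Competitive equilibrium: 240 − 2Q = 128 + 4Q → Q* = 18.6667, P* = 202.6667.
With the tax, the buyer price exceeds the seller price by 43: (240 − 2Q) − (128 + 4Q) = 43 → Q' = 11.5.
ΔQ = 18.6667 − 11.5 = 7.1667; the wedge equals the tax, 43.
Welfare loss = ½ × 7.1667 × 43 = £154.08.

£154.08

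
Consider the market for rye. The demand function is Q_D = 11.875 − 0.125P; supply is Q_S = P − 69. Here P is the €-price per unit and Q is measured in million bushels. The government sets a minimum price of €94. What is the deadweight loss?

€34.38 million

In inverse form: demand P = 95 − 8Q, supply P = 69 + Q.
Competitive equilibrium: 95 − 8Q = 69 + Q → Q* = 2.8889, P* = 71.8889.
At the floor P = 94, quantity demanded = (95 − 94)/8 = 0.125.
Sellers' marginal cost at Q' = 0.125: 69 + 1·0.125 = 69.125.
ΔQ = 2.8889 − 0.125 = 2.7639; wedge = 94 − 69.125 = 24.875.
The triangle = ½ × 2.7639 × 24.875 = €34.38 million.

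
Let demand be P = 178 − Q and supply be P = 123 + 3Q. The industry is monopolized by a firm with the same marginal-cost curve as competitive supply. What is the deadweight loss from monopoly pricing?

Competitive equilibrium: 178 − Q = 123 + 3Q → Q* = 13.75, P* = 164.25.
Marginal revenue: MR = 178 − 2Q. Set MR = MC: 178 − 2Q = 123 + 3Q → Q_m = 11.
Price P_m = 178 − 1·11 = 167; MC(Q_m) = 123 + 3·11 = 156.
Competitive Q* = 13.75, so ΔQ = 2.75; wedge = 167 − 156 = 11.
DWL = ½ × 2.75 × 11 = 15.125.

15.125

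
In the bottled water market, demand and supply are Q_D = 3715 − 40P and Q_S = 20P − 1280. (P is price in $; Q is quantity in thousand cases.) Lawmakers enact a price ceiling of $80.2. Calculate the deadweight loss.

In inverse form: demand P = 92.875 − 0.025Q, supply P = 64 + 0.05Q.
Competitive equilibrium: 92.875 − 0.025Q = 64 + 0.05Q → Q* = 385, P* = 83.25.
At the ceiling P = 80.2, quantity supplied = (80.2 − 64)/0.05 = 324.
Willingness to pay at Q' = 324: 92.875 − 0.025·324 = 84.775.
ΔQ = 385 − 324 = 61; wedge = 84.775 − 80.2 = 4.575.
The triangle = ½ × 61 × 4.575 = $139.54 thousand.

$139.54 thousand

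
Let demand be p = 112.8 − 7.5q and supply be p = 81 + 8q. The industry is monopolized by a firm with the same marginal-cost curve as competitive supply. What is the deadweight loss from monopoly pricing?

3.47

Competitive equilibrium: 112.8 − 7.5q = 81 + 8q → q* = 2.0516, p* = 97.4129.
Marginal revenue: MR = 112.8 − 15q. Set MR = MC: 112.8 − 15q = 81 + 8q → q_m = 1.3826.
Price p_m = 112.8 − 7.5·1.3826 = 102.4305; MC(q_m) = 81 + 8·1.3826 = 92.0608.
Competitive q* = 2.0516, so Δq = 0.669; wedge = 102.4305 − 92.0608 = 10.3697.
Welfare loss = ½ × 0.669 × 10.3697 = 3.47.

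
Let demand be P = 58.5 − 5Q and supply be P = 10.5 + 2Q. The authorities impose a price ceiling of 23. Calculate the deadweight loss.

1.29

Competitive equilibrium: 58.5 − 5Q = 10.5 + 2Q → Q* = 6.8571, P* = 24.2143.
At the ceiling P = 23, quantity supplied = (23 − 10.5)/2 = 6.25.
Willingness to pay at Q' = 6.25: 58.5 − 5·6.25 = 27.25.
ΔQ = 6.8571 − 6.25 = 0.6071; wedge = 27.25 − 23 = 4.25.
The triangle = ½ × 0.6071 × 4.25 = 1.29.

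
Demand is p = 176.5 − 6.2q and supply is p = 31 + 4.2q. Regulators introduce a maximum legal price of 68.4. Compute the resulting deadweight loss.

134.49

Competitive equilibrium: 176.5 − 6.2q = 31 + 4.2q → q* = 13.9904, p* = 89.7596.
At the ceiling p = 68.4, quantity supplied = (68.4 − 31)/4.2 = 8.9048.
Willingness to pay at q' = 8.9048: 176.5 − 6.2·8.9048 = 121.2902.
Δq = 13.9904 − 8.9048 = 5.0856; wedge = 121.2902 − 68.4 = 52.8902.
The triangle = ½ × 5.0856 × 52.8902 = 134.49.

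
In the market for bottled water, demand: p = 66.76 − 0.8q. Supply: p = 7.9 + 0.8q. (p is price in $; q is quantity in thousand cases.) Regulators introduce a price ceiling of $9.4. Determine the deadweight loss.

$975.11 thousand

Competitive equilibrium: 66.76 − 0.8q = 7.9 + 0.8q → q* = 36.7875, p* = 37.33.
At the ceiling p = 9.4, quantity supplied = (9.4 − 7.9)/0.8 = 1.875.
Willingness to pay at q' = 1.875: 66.76 − 0.8·1.875 = 65.26.
Δq = 36.7875 − 1.875 = 34.9125; wedge = 65.26 − 9.4 = 55.86.
DWL = ½ × 34.9125 × 55.86 = $975.11 thousand.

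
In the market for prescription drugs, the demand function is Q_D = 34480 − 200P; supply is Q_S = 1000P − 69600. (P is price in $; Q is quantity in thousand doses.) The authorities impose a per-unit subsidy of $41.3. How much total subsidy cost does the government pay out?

$991888.33 thousand

In inverse form: demand P = 172.4 − 0.005Q, supply P = 69.6 + 0.001Q.
Competitive equilibrium: 172.4 − 0.005Q = 69.6 + 0.001Q → Q* = 17133.3333, P* = 86.7333.
The subsidy lowers effective supply by 41.3: P = 28.3 + 0.001Q.
New quantity: 172.4 − 0.005Q = 28.3 + 0.001Q → Q' = 24016.6667.
Total subsidy cost = 41.3 × 24016.6667 = $991888.33 thousand.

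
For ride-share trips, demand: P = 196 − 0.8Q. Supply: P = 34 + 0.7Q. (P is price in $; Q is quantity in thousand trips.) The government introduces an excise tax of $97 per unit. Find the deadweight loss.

$3136.33 thousand

Competitive equilibrium: 196 − 0.8Q = 34 + 0.7Q → Q* = 108, P* = 109.6.
With the tax, the buyer price exceeds the seller price by 97: (196 − 0.8Q) − (34 + 0.7Q) = 97 → Q' = 43.3333.
ΔQ = 108 − 43.3333 = 64.6667; the wedge equals the tax, 97.
Deadweight loss = ½ × 64.6667 × 97 = $3136.33 thousand.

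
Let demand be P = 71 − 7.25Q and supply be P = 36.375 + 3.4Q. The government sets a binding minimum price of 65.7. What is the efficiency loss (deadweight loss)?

Competitive equilibrium: 71 − 7.25Q = 36.375 + 3.4Q → Q* = 3.2512, P* = 47.429.
At the floor P = 65.7, quantity demanded = (71 − 65.7)/7.25 = 0.731.
Sellers' marginal cost at Q' = 0.731: 36.375 + 3.4·0.731 = 38.8604.
ΔQ = 3.2512 − 0.731 = 2.5202; wedge = 65.7 − 38.8604 = 26.8396.
Welfare loss = ½ × 2.5202 × 26.8396 = 33.82.

33.82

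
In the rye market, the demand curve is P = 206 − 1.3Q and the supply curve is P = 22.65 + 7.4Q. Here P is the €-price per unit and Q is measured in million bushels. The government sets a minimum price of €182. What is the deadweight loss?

€29.70 million

Competitive equilibrium: 206 − 1.3Q = 22.65 + 7.4Q → Q* = 21.07471, P* = 178.60287.
At the floor P = 182, quantity demanded = (206 − 182)/1.3 = 18.46154.
Sellers' marginal cost at Q' = 18.46154: 22.65 + 7.4·18.46154 = 159.2654.
ΔQ = 21.07471 − 18.46154 = 2.61317; wedge = 182 − 159.2654 = 22.7346.
Welfare loss = ½ × 2.61317 × 22.7346 = €29.70 million.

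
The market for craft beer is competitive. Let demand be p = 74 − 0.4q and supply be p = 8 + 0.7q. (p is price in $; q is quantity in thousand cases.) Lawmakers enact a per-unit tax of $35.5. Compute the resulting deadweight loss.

Competitive equilibrium: 74 − 0.4q = 8 + 0.7q → q* = 60, p* = 50.
With the tax, the buyer price exceeds the seller price by 35.5: (74 − 0.4q) − (8 + 0.7q) = 35.5 → q' = 27.7273.
Δq = 60 − 27.7273 = 32.2727; the wedge equals the tax, 35.5.
Deadweight loss = ½ × 32.2727 × 35.5 = $572.84 thousand.

$572.84 thousand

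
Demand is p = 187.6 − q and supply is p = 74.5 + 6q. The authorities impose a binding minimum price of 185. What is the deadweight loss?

643.29

Competitive equilibrium: 187.6 − q = 74.5 + 6q → q* = 16.15714, p* = 171.44286.
At the floor p = 185, quantity demanded = (187.6 − 185)/1 = 2.6.
Sellers' marginal cost at q' = 2.6: 74.5 + 6·2.6 = 90.1.
Δq = 16.15714 − 2.6 = 13.55714; wedge = 185 − 90.1 = 94.9.
DWL = ½ × 13.55714 × 94.9 = 643.29.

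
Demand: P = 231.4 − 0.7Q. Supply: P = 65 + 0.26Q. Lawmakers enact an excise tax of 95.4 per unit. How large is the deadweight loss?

Competitive equilibrium: 231.4 − 0.7Q = 65 + 0.26Q → Q* = 173.3333, P* = 110.0667.
With the tax, the buyer price exceeds the seller price by 95.4: (231.4 − 0.7Q) − (65 + 0.26Q) = 95.4 → Q' = 73.9583.
ΔQ = 173.3333 − 73.9583 = 99.375; the wedge equals the tax, 95.4.
Deadweight loss = ½ × 99.375 × 95.4 = 4740.19.

4740.19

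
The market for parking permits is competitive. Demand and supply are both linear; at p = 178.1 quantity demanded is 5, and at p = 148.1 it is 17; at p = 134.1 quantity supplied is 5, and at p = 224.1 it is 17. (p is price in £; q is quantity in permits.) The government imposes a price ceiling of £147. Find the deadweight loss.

Demand slope = (148.1 − 178.1)/(17 − 5) = −2.5, so p = 190.6 − 2.5q.
Supply slope = (224.1 − 134.1)/(17 − 5) = 7.5, so p = 96.6 + 7.5q.
Competitive equilibrium: 190.6 − 2.5q = 96.6 + 7.5q → q* = 9.4, p* = 167.1.
At the ceiling p = 147, quantity supplied = (147 − 96.6)/7.5 = 6.72.
Willingness to pay at q' = 6.72: 190.6 − 2.5·6.72 = 173.8.
Δq = 9.4 − 6.72 = 2.68; wedge = 173.8 − 147 = 26.8.
DWL = ½ × 2.68 × 26.8 = £35.912.

£35.912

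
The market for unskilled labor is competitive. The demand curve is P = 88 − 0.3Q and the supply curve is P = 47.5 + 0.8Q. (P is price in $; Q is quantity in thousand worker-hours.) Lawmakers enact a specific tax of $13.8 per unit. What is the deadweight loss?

$86.56 thousand

Competitive equilibrium: 88 − 0.3Q = 47.5 + 0.8Q → Q* = 36.8182, P* = 76.9545.
With the tax, the buyer price exceeds the seller price by 13.8: (88 − 0.3Q) − (47.5 + 0.8Q) = 13.8 → Q' = 24.2727.
ΔQ = 36.8182 − 24.2727 = 12.5455; the wedge equals the tax, 13.8.
DWL = ½ × 12.5455 × 13.8 = $86.56 thousand.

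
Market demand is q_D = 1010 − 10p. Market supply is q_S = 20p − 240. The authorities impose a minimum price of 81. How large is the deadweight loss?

11603.33

In inverse form: demand p = 101 − 0.1q, supply p = 12 + 0.05q.
Competitive equilibrium: 101 − 0.1q = 12 + 0.05q → q* = 593.3333, p* = 41.6667.
At the floor p = 81, quantity demanded = (101 − 81)/0.1 = 200.
Sellers' marginal cost at q' = 200: 12 + 0.05·200 = 22.
Δq = 593.3333 − 200 = 393.3333; wedge = 81 − 22 = 59.
Welfare loss = ½ × 393.3333 × 59 = 11603.33.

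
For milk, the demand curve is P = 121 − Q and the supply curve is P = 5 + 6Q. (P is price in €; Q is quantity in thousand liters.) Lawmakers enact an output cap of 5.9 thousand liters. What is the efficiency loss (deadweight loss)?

Competitive equilibrium: 121 − Q = 5 + 6Q → Q* = 16.5714, P* = 104.4286.
At Q = 5.9: demand price = 121 − 1·5.9 = 115.1; supply price = 5 + 6·5.9 = 40.4.
ΔQ = 16.5714 − 5.9 = 10.6714; wedge = 115.1 − 40.4 = 74.7.
The triangle = ½ × 10.6714 × 74.7 = €398.58 thousand.

€398.58 thousand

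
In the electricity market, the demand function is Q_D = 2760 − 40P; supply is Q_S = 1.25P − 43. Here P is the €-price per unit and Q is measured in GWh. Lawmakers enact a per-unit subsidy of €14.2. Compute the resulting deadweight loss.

In inverse form: demand P = 69 − 0.025Q, supply P = 34.4 + 0.8Q.
Competitive equilibrium: 69 − 0.025Q = 34.4 + 0.8Q → Q* = 41.9394, P* = 67.9515.
The subsidy lowers effective supply by 14.2: P = 20.2 + 0.8Q.
New quantity: 69 − 0.025Q = 20.2 + 0.8Q → Q' = 59.1515.
Overproduction ΔQ = 59.1515 − 41.9394 = 17.2121; wedge = subsidy = 14.2.
Deadweight loss = ½ × 17.2121 × 14.2 = €122.21.

€122.21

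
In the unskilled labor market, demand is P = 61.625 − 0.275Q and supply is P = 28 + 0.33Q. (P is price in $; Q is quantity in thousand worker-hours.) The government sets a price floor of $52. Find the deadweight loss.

$128.10 thousand

Competitive equilibrium: 61.625 − 0.275Q = 28 + 0.33Q → Q* = 55.5785, P* = 46.3409.
At the floor P = 52, quantity demanded = (61.625 − 52)/0.275 = 35.
Sellers' marginal cost at Q' = 35: 28 + 0.33·35 = 39.55.
ΔQ = 55.5785 − 35 = 20.5785; wedge = 52 − 39.55 = 12.45.
Deadweight loss = ½ × 20.5785 × 12.45 = $128.10 thousand.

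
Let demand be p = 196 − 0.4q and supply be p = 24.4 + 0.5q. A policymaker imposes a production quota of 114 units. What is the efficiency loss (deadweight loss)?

Competitive equilibrium: 196 − 0.4q = 24.4 + 0.5q → q* = 190.6667, p* = 119.7333.
At q = 114: demand price = 196 − 0.4·114 = 150.4; supply price = 24.4 + 0.5·114 = 81.4.
Δq = 190.6667 − 114 = 76.6667; wedge = 150.4 − 81.4 = 69.
DWL = ½ × 76.6667 × 69 = 2645.

2645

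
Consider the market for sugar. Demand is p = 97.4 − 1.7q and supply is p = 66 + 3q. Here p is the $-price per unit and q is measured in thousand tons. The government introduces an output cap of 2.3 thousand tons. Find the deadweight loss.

Competitive equilibrium: 97.4 − 1.7q = 66 + 3q → q* = 6.6809, p* = 86.0426.
At q = 2.3: demand price = 97.4 − 1.7·2.3 = 93.49; supply price = 66 + 3·2.3 = 72.9.
Δq = 6.6809 − 2.3 = 4.3809; wedge = 93.49 − 72.9 = 20.59.
DWL = ½ × 4.3809 × 20.59 = $45.10 thousand.

$45.10 thousand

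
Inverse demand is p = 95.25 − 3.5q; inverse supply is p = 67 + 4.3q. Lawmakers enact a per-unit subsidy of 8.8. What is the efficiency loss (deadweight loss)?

4.96

Competitive equilibrium: 95.25 − 3.5q = 67 + 4.3q → q* = 3.6218, p* = 82.5737.
The subsidy lowers effective supply by 8.8: p = 58.2 + 4.3q.
New quantity: 95.25 − 3.5q = 58.2 + 4.3q → q' = 4.75.
Overproduction Δq = 4.75 − 3.6218 = 1.1282; wedge = subsidy = 8.8.
Welfare loss = ½ × 1.1282 × 8.8 = 4.96.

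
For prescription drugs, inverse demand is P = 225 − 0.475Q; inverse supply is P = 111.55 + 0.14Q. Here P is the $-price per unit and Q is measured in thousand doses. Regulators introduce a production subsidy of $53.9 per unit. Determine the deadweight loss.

$2361.96 thousand

Competitive equilibrium: 225 − 0.475Q = 111.55 + 0.14Q → Q* = 184.4715, P* = 137.376.
The subsidy lowers effective supply by 53.9: P = 57.65 + 0.14Q.
New quantity: 225 − 0.475Q = 57.65 + 0.14Q → Q' = 272.1138.
Overproduction ΔQ = 272.1138 − 184.4715 = 87.6423; wedge = subsidy = 53.9.
Welfare loss = ½ × 87.6423 × 53.9 = $2361.96 thousand.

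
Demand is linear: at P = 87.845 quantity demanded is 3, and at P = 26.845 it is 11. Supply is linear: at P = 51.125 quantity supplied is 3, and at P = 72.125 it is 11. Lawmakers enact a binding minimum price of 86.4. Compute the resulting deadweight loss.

59

Demand slope = (26.845 − 87.845)/(11 − 3) = −7.625, so P = 110.72 − 7.625Q.
Supply slope = (72.125 − 51.125)/(11 − 3) = 2.625, so P = 43.25 + 2.625Q.
Competitive equilibrium: 110.72 − 7.625Q = 43.25 + 2.625Q → Q* = 6.5824, P* = 60.5289.
At the floor P = 86.4, quantity demanded = (110.72 − 86.4)/7.625 = 3.1895.
Sellers' marginal cost at Q' = 3.1895: 43.25 + 2.625·3.1895 = 51.6224.
ΔQ = 6.5824 − 3.1895 = 3.3929; wedge = 86.4 − 51.6224 = 34.7776.
Deadweight loss = ½ × 3.3929 × 34.7776 = 59.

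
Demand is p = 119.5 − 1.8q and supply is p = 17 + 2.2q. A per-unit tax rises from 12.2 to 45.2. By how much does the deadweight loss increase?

Competitive equilibrium: 119.5 − 1.8q = 17 + 2.2q → q* = 25.625, p* = 73.375.
For a per-unit tax t: Δq = t/4, so DWL = ½·t·(t/4) = t²/8.
At t = 12.2: DWL = 18.605. At t = 45.2: DWL = 255.38.
Increase = 255.38 − 18.605 = 236.775.

236.775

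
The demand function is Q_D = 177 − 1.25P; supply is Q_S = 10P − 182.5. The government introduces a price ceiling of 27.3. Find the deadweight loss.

In inverse form: demand P = 141.6 − 0.8Q, supply P = 18.25 + 0.1Q.
Competitive equilibrium: 141.6 − 0.8Q = 18.25 + 0.1Q → Q* = 137.0556, P* = 31.9556.
At the ceiling P = 27.3, quantity supplied = (27.3 − 18.25)/0.1 = 90.5.
Willingness to pay at Q' = 90.5: 141.6 − 0.8·90.5 = 69.2.
ΔQ = 137.0556 − 90.5 = 46.5556; wedge = 69.2 − 27.3 = 41.9.
DWL = ½ × 46.5556 × 41.9 = 975.34.

975.34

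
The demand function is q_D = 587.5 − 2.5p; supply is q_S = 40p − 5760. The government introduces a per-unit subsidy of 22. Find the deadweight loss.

In inverse form: demand p = 235 − 0.4q, supply p = 144 + 0.025q.
Competitive equilibrium: 235 − 0.4q = 144 + 0.025q → q* = 214.1176, p* = 149.3529.
The subsidy lowers effective supply by 22: p = 122 + 0.025q.
New quantity: 235 − 0.4q = 122 + 0.025q → q' = 265.8824.
Overproduction Δq = 265.8824 − 214.1176 = 51.7648; wedge = subsidy = 22.
Welfare loss = ½ × 51.7648 × 22 = 569.41.

569.41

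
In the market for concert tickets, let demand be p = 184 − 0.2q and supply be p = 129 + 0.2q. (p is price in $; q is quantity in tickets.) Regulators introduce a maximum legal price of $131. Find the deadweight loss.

$3251.25

Competitive equilibrium: 184 − 0.2q = 129 + 0.2q → q* = 137.5, p* = 156.5.
At the ceiling p = 131, quantity supplied = (131 − 129)/0.2 = 10.
Willingness to pay at q' = 10: 184 − 0.2·10 = 182.
Δq = 137.5 − 10 = 127.5; wedge = 182 − 131 = 51.
Deadweight loss = ½ × 127.5 × 51 = $3251.25.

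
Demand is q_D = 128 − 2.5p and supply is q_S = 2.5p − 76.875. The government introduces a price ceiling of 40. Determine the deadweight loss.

In inverse form: demand p = 51.2 − 0.4q, supply p = 30.75 + 0.4q.
Competitive equilibrium: 51.2 − 0.4q = 30.75 + 0.4q → q* = 25.5625, p* = 40.975.
At the ceiling p = 40, quantity supplied = (40 − 30.75)/0.4 = 23.125.
Willingness to pay at q' = 23.125: 51.2 − 0.4·23.125 = 41.95.
Δq = 25.5625 − 23.125 = 2.4375; wedge = 41.95 − 40 = 1.95.
Welfare loss = ½ × 2.4375 × 1.95 = 2.38.

2.38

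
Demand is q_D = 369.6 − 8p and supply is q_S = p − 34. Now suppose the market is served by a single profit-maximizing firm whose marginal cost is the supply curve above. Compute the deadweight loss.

0.66

In inverse form: demand p = 46.2 − 0.125q, supply p = 34 + q.
Competitive equilibrium: 46.2 − 0.125q = 34 + q → q* = 10.8444, p* = 44.8444.
Marginal revenue: MR = 46.2 − 0.25q. Set MR = MC: 46.2 − 0.25q = 34 + q → q_m = 9.76.
Price p_m = 46.2 − 0.125·9.76 = 44.98; MC(q_m) = 34 + 1·9.76 = 43.76.
Competitive q* = 10.8444, so Δq = 1.0844; wedge = 44.98 − 43.76 = 1.22.
The triangle = ½ × 1.0844 × 1.22 = 0.66.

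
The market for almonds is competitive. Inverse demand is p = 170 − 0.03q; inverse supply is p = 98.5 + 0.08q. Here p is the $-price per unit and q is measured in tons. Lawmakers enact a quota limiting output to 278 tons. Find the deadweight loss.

$7611.12

Competitive equilibrium: 170 − 0.03q = 98.5 + 0.08q → q* = 650, p* = 150.5.
At q = 278: demand price = 170 − 0.03·278 = 161.66; supply price = 98.5 + 0.08·278 = 120.74.
Δq = 650 − 278 = 372; wedge = 161.66 − 120.74 = 40.92.
DWL = ½ × 372 × 40.92 = $7611.12.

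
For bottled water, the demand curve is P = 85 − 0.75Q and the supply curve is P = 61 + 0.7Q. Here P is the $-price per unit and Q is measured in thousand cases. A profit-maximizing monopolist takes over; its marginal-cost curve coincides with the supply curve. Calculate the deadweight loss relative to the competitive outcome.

$23.08 thousand

Competitive equilibrium: 85 − 0.75Q = 61 + 0.7Q → Q* = 16.5517, P* = 72.5862.
Marginal revenue: MR = 85 − 1.5Q. Set MR = MC: 85 − 1.5Q = 61 + 0.7Q → Q_m = 10.9091.
Price P_m = 85 − 0.75·10.9091 = 76.8182; MC(Q_m) = 61 + 0.7·10.9091 = 68.6364.
Competitive Q* = 16.5517, so ΔQ = 5.6426; wedge = 76.8182 − 68.6364 = 8.1818.
Welfare loss = ½ × 5.6426 × 8.1818 = $23.08 thousand.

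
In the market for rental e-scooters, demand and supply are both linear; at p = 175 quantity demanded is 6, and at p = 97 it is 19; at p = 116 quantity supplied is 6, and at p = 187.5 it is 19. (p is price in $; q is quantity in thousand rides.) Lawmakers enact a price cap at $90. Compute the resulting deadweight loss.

$558.75 thousand

Demand slope = (97 − 175)/(19 − 6) = −6, so p = 211 − 6q.
Supply slope = (187.5 − 116)/(19 − 6) = 5.5, so p = 83 + 5.5q.
Competitive equilibrium: 211 − 6q = 83 + 5.5q → q* = 11.1304, p* = 144.2174.
At the ceiling p = 90, quantity supplied = (90 − 83)/5.5 = 1.2727.
Willingness to pay at q' = 1.2727: 211 − 6·1.2727 = 203.3638.
Δq = 11.1304 − 1.2727 = 9.8577; wedge = 203.3638 − 90 = 113.3638.
Welfare loss = ½ × 9.8577 × 113.3638 = $558.75 thousand.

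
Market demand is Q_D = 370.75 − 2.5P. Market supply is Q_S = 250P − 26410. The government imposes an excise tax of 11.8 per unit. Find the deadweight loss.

In inverse form: demand P = 148.3 − 0.4Q, supply P = 105.64 + 0.004Q.
Competitive equilibrium: 148.3 − 0.4Q = 105.64 + 0.004Q → Q* = 105.5941, P* = 106.0624.
With the tax, the buyer price exceeds the seller price by 11.8: (148.3 − 0.4Q) − (105.64 + 0.004Q) = 11.8 → Q' = 76.3861.
ΔQ = 105.5941 − 76.3861 = 29.208; the wedge equals the tax, 11.8.
DWL = ½ × 29.208 × 11.8 = 172.33.

172.33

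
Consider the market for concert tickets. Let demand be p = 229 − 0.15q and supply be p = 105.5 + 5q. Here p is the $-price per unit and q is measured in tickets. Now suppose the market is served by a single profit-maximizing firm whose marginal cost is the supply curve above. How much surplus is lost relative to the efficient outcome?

$1.19

Competitive equilibrium: 229 − 0.15q = 105.5 + 5q → q* = 23.9806, p* = 225.4029.
Marginal revenue: MR = 229 − 0.3q. Set MR = MC: 229 − 0.3q = 105.5 + 5q → q_m = 23.3019.
Price p_m = 229 − 0.15·23.3019 = 225.5047; MC(q_m) = 105.5 + 5·23.3019 = 222.0095.
Competitive q* = 23.9806, so Δq = 0.6787; wedge = 225.5047 − 222.0095 = 3.4952.
Deadweight loss = ½ × 0.6787 × 3.4952 = $1.19.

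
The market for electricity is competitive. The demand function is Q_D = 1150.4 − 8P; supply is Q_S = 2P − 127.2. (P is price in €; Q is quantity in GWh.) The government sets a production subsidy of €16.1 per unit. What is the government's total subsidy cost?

€2480.688

In inverse form: demand P = 143.8 − 0.125Q, supply P = 63.6 + 0.5Q.
Competitive equilibrium: 143.8 − 0.125Q = 63.6 + 0.5Q → Q* = 128.32, P* = 127.76.
The subsidy lowers effective supply by 16.1: P = 47.5 + 0.5Q.
New quantity: 143.8 − 0.125Q = 47.5 + 0.5Q → Q' = 154.08.
Total subsidy cost = 16.1 × 154.08 = €2480.688.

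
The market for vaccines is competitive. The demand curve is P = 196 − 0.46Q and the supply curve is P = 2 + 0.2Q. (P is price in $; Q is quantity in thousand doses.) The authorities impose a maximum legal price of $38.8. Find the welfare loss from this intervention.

Competitive equilibrium: 196 − 0.46Q = 2 + 0.2Q → Q* = 293.9394, P* = 60.7879.
At the ceiling P = 38.8, quantity supplied = (38.8 − 2)/0.2 = 184.
Willingness to pay at Q' = 184: 196 − 0.46·184 = 111.36.
ΔQ = 293.9394 − 184 = 109.9394; wedge = 111.36 − 38.8 = 72.56.
DWL = ½ × 109.9394 × 72.56 = $3988.60 thousand.

$3988.60 thousand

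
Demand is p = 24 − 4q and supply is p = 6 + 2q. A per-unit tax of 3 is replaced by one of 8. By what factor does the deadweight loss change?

7.111

Competitive equilibrium: 24 − 4q = 6 + 2q → q* = 3, p* = 12.
For a per-unit tax t: Δq = t/6, so DWL = ½·t·(t/6) = t²/12.
At t = 3: DWL = 0.75. At t = 8: DWL = 5.333.
Ratio = (8/3)² = 7.111.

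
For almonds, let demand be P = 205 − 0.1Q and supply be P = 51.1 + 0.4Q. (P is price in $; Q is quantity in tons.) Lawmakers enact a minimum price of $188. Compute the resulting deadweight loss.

Competitive equilibrium: 205 − 0.1Q = 51.1 + 0.4Q → Q* = 307.8, P* = 174.22.
At the floor P = 188, quantity demanded = (205 − 188)/0.1 = 170.
Sellers' marginal cost at Q' = 170: 51.1 + 0.4·170 = 119.1.
ΔQ = 307.8 − 170 = 137.8; wedge = 188 − 119.1 = 68.9.
DWL = ½ × 137.8 × 68.9 = $4747.21.

$4747.21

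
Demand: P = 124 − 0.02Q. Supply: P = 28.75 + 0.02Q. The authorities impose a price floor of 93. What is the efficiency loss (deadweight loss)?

13819.53

Competitive equilibrium: 124 − 0.02Q = 28.75 + 0.02Q → Q* = 2381.25, P* = 76.375.
At the floor P = 93, quantity demanded = (124 − 93)/0.02 = 1550.
Sellers' marginal cost at Q' = 1550: 28.75 + 0.02·1550 = 59.75.
ΔQ = 2381.25 − 1550 = 831.25; wedge = 93 − 59.75 = 33.25.
Welfare loss = ½ × 831.25 × 33.25 = 13819.53.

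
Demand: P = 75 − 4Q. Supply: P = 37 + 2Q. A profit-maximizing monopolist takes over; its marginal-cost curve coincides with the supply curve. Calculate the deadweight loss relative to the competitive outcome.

Competitive equilibrium: 75 − 4Q = 37 + 2Q → Q* = 6.3333, P* = 49.6667.
Marginal revenue: MR = 75 − 8Q. Set MR = MC: 75 − 8Q = 37 + 2Q → Q_m = 3.8.
Price P_m = 75 − 4·3.8 = 59.8; MC(Q_m) = 37 + 2·3.8 = 44.6.
Competitive Q* = 6.3333, so ΔQ = 2.5333; wedge = 59.8 − 44.6 = 15.2.
DWL = ½ × 2.5333 × 15.2 = 19.25.

19.25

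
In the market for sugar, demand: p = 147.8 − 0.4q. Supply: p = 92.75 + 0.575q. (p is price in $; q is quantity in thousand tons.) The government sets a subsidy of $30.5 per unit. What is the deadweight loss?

Competitive equilibrium: 147.8 − 0.4q = 92.75 + 0.575q → q* = 56.4615, p* = 125.2154.
The subsidy lowers effective supply by 30.5: p = 62.25 + 0.575q.
New quantity: 147.8 − 0.4q = 62.25 + 0.575q → q' = 87.7436.
Overproduction Δq = 87.7436 − 56.4615 = 31.2821; wedge = subsidy = 30.5.
Welfare loss = ½ × 31.2821 × 30.5 = $477.05 thousand.

$477.05 thousand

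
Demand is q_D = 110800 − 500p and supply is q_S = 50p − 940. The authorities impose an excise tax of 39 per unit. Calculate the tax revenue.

In inverse form: demand p = 221.6 − 0.002q, supply p = 18.8 + 0.02q.
Competitive equilibrium: 221.6 − 0.002q = 18.8 + 0.02q → q* = 9218.1818, p* = 203.1636.
With the tax, the buyer price exceeds the seller price by 39: (221.6 − 0.002q) − (18.8 + 0.02q) = 39 → q' = 7445.4545.
Tax revenue = 39 × 7445.4545 = 290372.73.

290372.73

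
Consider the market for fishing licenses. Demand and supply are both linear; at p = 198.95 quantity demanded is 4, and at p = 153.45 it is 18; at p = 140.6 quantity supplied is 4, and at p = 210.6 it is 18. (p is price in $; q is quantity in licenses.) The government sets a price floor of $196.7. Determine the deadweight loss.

$167.93

Demand slope = (153.45 − 198.95)/(18 − 4) = −3.25, so p = 211.95 − 3.25q.
Supply slope = (210.6 − 140.6)/(18 − 4) = 5, so p = 120.6 + 5q.
Competitive equilibrium: 211.95 − 3.25q = 120.6 + 5q → q* = 11.0727, p* = 175.9636.
At the floor p = 196.7, quantity demanded = (211.95 − 196.7)/3.25 = 4.6923.
Sellers' marginal cost at q' = 4.6923: 120.6 + 5·4.6923 = 144.0615.
Δq = 11.0727 − 4.6923 = 6.3804; wedge = 196.7 − 144.0615 = 52.6385.
The triangle = ½ × 6.3804 × 52.6385 = $167.93.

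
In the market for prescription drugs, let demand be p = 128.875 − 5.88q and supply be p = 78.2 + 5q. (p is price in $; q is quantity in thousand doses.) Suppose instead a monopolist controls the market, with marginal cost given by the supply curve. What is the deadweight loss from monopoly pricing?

$14.53 thousand

Competitive equilibrium: 128.875 − 5.88q = 78.2 + 5q → q* = 4.65763, p* = 101.48814.
Marginal revenue: MR = 128.875 − 11.76q. Set MR = MC: 128.875 − 11.76q = 78.2 + 5q → q_m = 3.02357.
Price p_m = 128.875 − 5.88·3.02357 = 111.09641; MC(q_m) = 78.2 + 5·3.02357 = 93.31785.
Competitive q* = 4.65763, so Δq = 1.63406; wedge = 111.09641 − 93.31785 = 17.77856.
The triangle = ½ × 1.63406 × 17.77856 = $14.53 thousand.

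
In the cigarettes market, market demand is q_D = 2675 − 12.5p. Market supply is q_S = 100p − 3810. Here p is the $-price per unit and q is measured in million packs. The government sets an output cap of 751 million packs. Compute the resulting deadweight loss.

$65172.53 million

In inverse form: demand p = 214 − 0.08q, supply p = 38.1 + 0.01q.
Competitive equilibrium: 214 − 0.08q = 38.1 + 0.01q → q* = 1954.4444, p* = 57.6444.
At q = 751: demand price = 214 − 0.08·751 = 153.92; supply price = 38.1 + 0.01·751 = 45.61.
Δq = 1954.4444 − 751 = 1203.4444; wedge = 153.92 − 45.61 = 108.31.
The triangle = ½ × 1203.4444 × 108.31 = $65172.53 million.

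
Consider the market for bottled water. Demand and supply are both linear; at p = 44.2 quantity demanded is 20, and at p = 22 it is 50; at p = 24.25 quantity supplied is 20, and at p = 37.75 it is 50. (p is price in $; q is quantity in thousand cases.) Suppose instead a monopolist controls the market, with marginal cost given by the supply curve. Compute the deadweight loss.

Demand slope = (22 − 44.2)/(50 − 20) = −0.74, so p = 59 − 0.74q.
Supply slope = (37.75 − 24.25)/(50 − 20) = 0.45, so p = 15.25 + 0.45q.
Competitive equilibrium: 59 − 0.74q = 15.25 + 0.45q → q* = 36.7647, p* = 31.7941.
Marginal revenue: MR = 59 − 1.48q. Set MR = MC: 59 − 1.48q = 15.25 + 0.45q → q_m = 22.6684.
Price p_m = 59 − 0.74·22.6684 = 42.2254; MC(q_m) = 15.25 + 0.45·22.6684 = 25.4508.
Competitive q* = 36.7647, so Δq = 14.0963; wedge = 42.2254 − 25.4508 = 16.7746.
DWL = ½ × 14.0963 × 16.7746 = $118.23 thousand.

$118.23 thousand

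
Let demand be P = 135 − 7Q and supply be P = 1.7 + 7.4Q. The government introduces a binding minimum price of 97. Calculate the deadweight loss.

Competitive equilibrium: 135 − 7Q = 1.7 + 7.4Q → Q* = 9.25694, P* = 70.20139.
At the floor P = 97, quantity demanded = (135 − 97)/7 = 5.42857.
Sellers' marginal cost at Q' = 5.42857: 1.7 + 7.4·5.42857 = 41.87142.
ΔQ = 9.25694 − 5.42857 = 3.82837; wedge = 97 − 41.87142 = 55.12858.
DWL = ½ × 3.82837 × 55.12858 = 105.53.

105.53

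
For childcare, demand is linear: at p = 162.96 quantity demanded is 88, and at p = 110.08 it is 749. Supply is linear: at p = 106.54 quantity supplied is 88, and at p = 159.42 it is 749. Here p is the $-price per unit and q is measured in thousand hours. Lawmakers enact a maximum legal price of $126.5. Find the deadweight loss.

$850.78 thousand

Demand slope = (110.08 − 162.96)/(749 − 88) = −0.08, so p = 170 − 0.08q.
Supply slope = (159.42 − 106.54)/(749 − 88) = 0.08, so p = 99.5 + 0.08q.
Competitive equilibrium: 170 − 0.08q = 99.5 + 0.08q → q* = 440.625, p* = 134.75.
At the ceiling p = 126.5, quantity supplied = (126.5 − 99.5)/0.08 = 337.5.
Willingness to pay at q' = 337.5: 170 − 0.08·337.5 = 143.
Δq = 440.625 − 337.5 = 103.125; wedge = 143 − 126.5 = 16.5.
DWL = ½ × 103.125 × 16.5 = $850.78 thousand.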